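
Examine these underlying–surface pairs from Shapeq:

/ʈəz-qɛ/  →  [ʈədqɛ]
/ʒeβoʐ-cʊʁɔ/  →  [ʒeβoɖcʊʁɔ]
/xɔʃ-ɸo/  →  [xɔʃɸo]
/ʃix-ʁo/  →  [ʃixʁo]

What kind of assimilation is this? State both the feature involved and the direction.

Underlying /z/ is realised as [d] next to /q/; /q/ itself does not change.
The change fricative → stop matches the manner of the following /q/, identifying this as manner assimilation.
Place and voice are unchanged, so the assimilation is partial, not total.
The same holds elsewhere in the data: /ʐ/ → [ɖ] before /c/ (fricative → stop, matching a stop) — only manner changes, and always toward the following segment.
Nothing changes in [xɔʃɸo], [ʃixʁo]: there the adjacent consonants already agree in manner (/ʃ/ and /ɸ/ are both fricatives; /x/ and /ʁ/ are both fricatives), so these forms are consistent with the same rule.
The trigger is the following segment, so the direction is regressive (anticipatory).

regressive manner assimilation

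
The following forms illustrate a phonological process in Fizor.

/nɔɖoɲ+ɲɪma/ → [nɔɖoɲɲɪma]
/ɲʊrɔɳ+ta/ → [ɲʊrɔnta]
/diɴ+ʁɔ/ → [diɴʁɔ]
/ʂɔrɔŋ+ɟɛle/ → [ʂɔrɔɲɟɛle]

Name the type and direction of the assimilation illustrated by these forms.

regressive place assimilation

The segment that alternates is /ɳ/, which surfaces as [n] when adjacent to /t/.
/ɳ/ is retroflex while /t/ is alveolar; the output [n] is alveolar, matching the trigger — so the feature that spreads is place.
Manner and voice are unchanged, so the assimilation is partial, not total.
Checking the remaining alternation: /ŋ/ → [ɲ] before /ɟ/ (velar → palatal, matching palatal) — only place changes, and always toward the following segment.
No alternation appears in [nɔɖoɲɲɪma], [diɴʁɔ]: there the adjacent consonants already agree in place (/ɲ/ and /ɲ/ are both palatal; /ɴ/ and /ʁ/ are both uvular), so these forms are consistent with the same rule.
Since the segment that changes precedes the conditioning segment, the assimilation is regressive.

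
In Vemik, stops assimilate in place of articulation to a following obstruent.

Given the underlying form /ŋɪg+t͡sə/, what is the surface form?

/g/ is a voiced velar stop. The following trigger /t͡s/ is alveolar, so /g/ must become alveolar as well.
A voiced alveolar stop is [d], so the surface segment is [d].

[ŋɪdt͡sə]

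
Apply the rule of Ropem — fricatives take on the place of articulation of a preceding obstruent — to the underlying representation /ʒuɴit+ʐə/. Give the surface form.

/ʐ/ is a voiced retroflex fricative. The preceding trigger /t/ is alveolar, so /ʐ/ must become alveolar as well.
The voiced alveolar fricative is [z], so /ʐ/ → [z].

[ʒuɴitzə]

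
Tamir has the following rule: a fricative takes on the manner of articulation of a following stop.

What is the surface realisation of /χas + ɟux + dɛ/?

[χatɟukdɛ]

/s/ is a voiceless alveolar fricative. The following trigger /ɟ/ is a stop, so /s/ must become a stop as well.
Changing only its manner to stop gives [t] — the voiceless alveolar stop.
At the second juncture, /x/ likewise becomes [k] adjacent to /d/.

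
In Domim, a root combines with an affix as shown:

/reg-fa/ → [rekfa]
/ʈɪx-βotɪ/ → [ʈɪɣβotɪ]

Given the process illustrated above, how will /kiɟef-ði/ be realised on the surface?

The data show regressive voicing assimilation: /g/ → [k] before /f/; /x/ → [ɣ] before /β/. In each pair only voicing changes, matching the following consonant, while place and manner stay constant.
The rule targets /f/ (voiceless labiodental fricative), which sits before the trigger /ð/ (voiced).
The voiced labiodental fricative is [v], so /f/ → [v].

[kiɟevði]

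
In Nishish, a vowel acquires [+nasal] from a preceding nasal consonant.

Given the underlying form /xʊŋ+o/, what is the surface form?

[xʊŋõ]

/o/ sits next to the nasal /ŋ/ and is therefore nasalised to [õ].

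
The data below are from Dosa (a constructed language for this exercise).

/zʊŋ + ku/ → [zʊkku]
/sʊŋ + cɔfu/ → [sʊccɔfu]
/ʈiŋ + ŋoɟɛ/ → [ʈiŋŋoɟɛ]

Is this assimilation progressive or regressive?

Comparing underlying and surface forms, /ŋ/ → [k] is the alternation; the neighbouring /k/ is constant.
The output [k] is identical to the trigger /k/ — every feature (place, manner, voicing) has been copied — so this is total assimilation.
The other form behaves the same way: /ŋ/ → [c] before /c/ — in each case the output is a copy of the following consonant.
In [ʈiŋŋoɟɛ] the two consonants at the boundary are already identical (/ŋ/ + /ŋ/), so the rule applies vacuously and nothing changes.
The trigger is the following segment, so the direction is regressive (anticipatory).

regressive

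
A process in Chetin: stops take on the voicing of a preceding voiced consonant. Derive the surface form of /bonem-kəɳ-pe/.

The rule targets /k/ (voiceless velar stop), which sits after the trigger /m/ (voiced).
A voiced velar stop is [g], so the surface segment is [g].
The same rule applies at the second boundary: /p/ → [b] next to /ɳ/.

[bonemgəɳbe]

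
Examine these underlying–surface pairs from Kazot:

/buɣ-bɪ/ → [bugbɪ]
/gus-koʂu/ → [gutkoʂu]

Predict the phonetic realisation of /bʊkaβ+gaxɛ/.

[bʊkabgaxɛ]

The data show regressive manner assimilation: /ɣ/ → [g] before /b/; /s/ → [t] before /k/. In each pair only manner changes, matching the following consonant, while place and voice stay constant.
The rule targets /β/ (voiced bilabial fricative), which sits before the trigger /g/ (stop).
Changing only its manner to stop gives [b] — the voiced bilabial stop.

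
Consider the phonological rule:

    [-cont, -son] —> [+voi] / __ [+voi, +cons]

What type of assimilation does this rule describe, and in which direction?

regressive voicing assimilation

The target ([-cont, -son], stops) acquires [+voi] next to a voiced consonant ([+voi, +cons]) — it takes on the voicing of its neighbour, so the feature that spreads is voicing.
The conditioning segment sits to the right of the focus bar, meaning the trigger follows the segment that changes — regressive assimilation.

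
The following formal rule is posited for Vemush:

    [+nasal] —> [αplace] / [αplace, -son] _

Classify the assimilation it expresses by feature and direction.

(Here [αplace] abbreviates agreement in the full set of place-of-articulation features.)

The shared variable α links the value of the place features (abbreviated [place]) on the target to the same value on the neighbouring segment, so place is the feature that assimilates.
The conditioning segment sits to the left of the focus bar, meaning the trigger precedes the segment that changes — progressive assimilation.

progressive place assimilation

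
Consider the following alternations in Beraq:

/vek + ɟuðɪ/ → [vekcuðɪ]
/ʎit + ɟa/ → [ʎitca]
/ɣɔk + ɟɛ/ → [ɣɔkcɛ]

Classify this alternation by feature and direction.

Underlying /ɟ/ is realised as [c] next to /k/; /k/ itself does not change.
/ɟ/ is voiced while /k/ is voiceless; the output [c] is voiceless, matching the trigger — so the feature that spreads is voicing.
Place and manner are unchanged, so the assimilation is partial, not total.
The other alternating form patterns the same way: /ɟ/ → [c] after /t/ (voiced → voiceless, matching voiceless) — only voicing changes, and always toward the preceding segment.
The trigger is the preceding segment, so the direction is progressive (perseverative).

progressive voicing assimilation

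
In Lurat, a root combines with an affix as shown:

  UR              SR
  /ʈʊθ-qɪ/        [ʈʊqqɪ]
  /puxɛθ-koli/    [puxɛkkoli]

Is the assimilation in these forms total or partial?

Comparing underlying and surface forms, /θ/ → [q] is the alternation; the neighbouring /q/ is constant.
The output [q] is identical to the trigger /q/ — every feature (place, manner, voicing) has been copied — so this is total assimilation.
The remaining alternation confirms this: /θ/ → [k] before /k/ — in each case the output is a copy of the following consonant.

total assimilation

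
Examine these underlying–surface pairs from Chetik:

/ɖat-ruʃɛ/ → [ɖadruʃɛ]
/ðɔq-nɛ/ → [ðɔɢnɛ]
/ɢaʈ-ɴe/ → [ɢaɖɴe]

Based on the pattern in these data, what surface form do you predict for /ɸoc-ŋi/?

The data show regressive voicing assimilation: /t/ → [d] before /r/; /q/ → [ɢ] before /n/; /ʈ/ → [ɖ] before /ɴ/. In each pair only voicing changes, matching the following consonant, while place and manner stay constant.
/c/ is a voiceless palatal stop. The following trigger /ŋ/ is voiced, so /c/ must become voiced as well.
The voiced palatal stop is [ɟ], so /c/ → [ɟ].

[ɸoɟŋi]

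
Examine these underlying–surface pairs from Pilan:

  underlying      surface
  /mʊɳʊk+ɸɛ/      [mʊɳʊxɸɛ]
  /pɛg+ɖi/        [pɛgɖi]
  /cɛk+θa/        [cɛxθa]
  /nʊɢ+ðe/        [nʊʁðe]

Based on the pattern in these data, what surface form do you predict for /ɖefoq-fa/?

The data show regressive manner assimilation: /k/ → [x] before /ɸ/; /k/ → [x] before /θ/; /ɢ/ → [ʁ] before /ð/. In each pair only manner changes, matching the following consonant, while place and voice stay constant.
No alternation appears in [pɛgɖi]: there the adjacent consonants already agree in manner (/g/ and /ɖ/ are both stops), so this form is consistent with the same rule.
/q/ is a voiceless uvular stop. The following trigger /f/ is a fricative, so /q/ must become a fricative as well.
A voiceless uvular fricative is [χ], so the surface segment is [χ].

[ɖefoχfa]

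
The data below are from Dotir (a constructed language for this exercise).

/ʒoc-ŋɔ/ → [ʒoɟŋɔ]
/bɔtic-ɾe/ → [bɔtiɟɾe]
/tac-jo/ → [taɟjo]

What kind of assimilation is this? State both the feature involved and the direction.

regressive voicing assimilation

The segment that alternates is /c/, which surfaces as [ɟ] when adjacent to /ŋ/.
The change voiceless → voiced matches the voicing of the following /ŋ/, identifying this as voicing assimilation.
Place and manner are unchanged, so the assimilation is partial, not total.
The other alternating forms pattern the same way: /c/ → [ɟ] before /ɾ/ (voiceless → voiced, matching voiced); /c/ → [ɟ] before /j/ (voiceless → voiced, matching voiced) — only voicing changes, and always toward the following segment.
The trigger is the following segment, so the direction is regressive (anticipatory).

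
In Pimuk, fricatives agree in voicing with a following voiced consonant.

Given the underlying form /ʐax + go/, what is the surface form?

[ʐaɣgo]

/x/ is a voiceless velar fricative. The following trigger /g/ is voiced, so /x/ must become voiced as well.
A voiced velar fricative is [ɣ], so the surface segment is [ɣ].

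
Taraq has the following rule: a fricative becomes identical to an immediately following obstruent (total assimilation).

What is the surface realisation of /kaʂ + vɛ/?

/ʂ/ is the segment targeted by the rule; it sits immediately before /v/, so it assimilates completely and surfaces as [v].

[kavvɛ]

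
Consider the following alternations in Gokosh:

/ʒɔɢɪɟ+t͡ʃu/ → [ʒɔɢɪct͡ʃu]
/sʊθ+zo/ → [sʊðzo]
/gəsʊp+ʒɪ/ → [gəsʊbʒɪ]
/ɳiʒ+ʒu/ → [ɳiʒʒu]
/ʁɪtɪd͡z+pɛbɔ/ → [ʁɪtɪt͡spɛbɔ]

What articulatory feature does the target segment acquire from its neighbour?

Comparing underlying and surface forms, /ɟ/ → [c] is the alternation; the neighbouring /t͡ʃ/ is constant.
/ɟ/ is voiced while /t͡ʃ/ is voiceless; the output [c] is voiceless, matching the trigger — so the feature that spreads is voicing.
Checking the remaining alternations: /θ/ → [ð] before /z/ (voiceless → voiced, matching voiced); /p/ → [b] before /ʒ/ (voiceless → voiced, matching voiced); /d͡z/ → [t͡s] before /p/ (voiced → voiceless, matching voiceless) — only voicing changes, and always toward the following segment.
Nothing changes in [ɳiʒʒu]: there the adjacent consonants already agree in voicing (/ʒ/ and /ʒ/ are both voiced), so this form is consistent with the same rule.

voicing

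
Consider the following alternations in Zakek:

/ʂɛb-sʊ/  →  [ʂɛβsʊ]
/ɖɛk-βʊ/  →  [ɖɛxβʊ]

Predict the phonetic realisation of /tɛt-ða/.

[tɛsða]

The data show regressive manner assimilation: /b/ → [β] before /s/; /k/ → [x] before /β/. In each pair only manner changes, matching the following consonant, while place and voice stay constant.
The rule targets /t/ (voiceless alveolar stop), which sits before the trigger /ð/ (fricative).
A voiceless alveolar fricative is [s], so the surface segment is [s].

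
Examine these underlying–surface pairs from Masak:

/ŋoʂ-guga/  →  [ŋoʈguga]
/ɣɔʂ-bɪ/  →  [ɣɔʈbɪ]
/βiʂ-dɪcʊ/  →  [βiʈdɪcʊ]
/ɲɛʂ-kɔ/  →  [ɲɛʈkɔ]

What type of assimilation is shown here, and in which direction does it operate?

Underlying /ʂ/ is realised as [ʈ] next to /g/; /g/ itself does not change.
/ʂ/ is a fricative while /g/ is a stop; the output [ʈ] is a stop, matching the trigger — so the feature that spreads is manner.
Place and voice are unchanged, so the assimilation is partial, not total.
Checking the remaining alternations: /ʂ/ → [ʈ] before /b/ (fricative → stop, matching a stop); /ʂ/ → [ʈ] before /d/ (fricative → stop, matching a stop); /ʂ/ → [ʈ] before /k/ (fricative → stop, matching a stop) — only manner changes, and always toward the following segment.
Since the segment that changes precedes the conditioning segment, the assimilation is regressive.

regressive manner assimilation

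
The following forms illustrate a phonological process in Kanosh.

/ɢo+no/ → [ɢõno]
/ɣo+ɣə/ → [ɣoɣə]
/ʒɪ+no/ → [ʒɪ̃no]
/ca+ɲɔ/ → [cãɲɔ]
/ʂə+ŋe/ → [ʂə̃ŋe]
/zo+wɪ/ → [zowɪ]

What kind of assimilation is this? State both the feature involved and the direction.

The vowel /o/ surfaces as nasalised [õ] next to the following nasal /n/ — it has acquired the [+nasal] feature of its neighbour.
Likewise in the remaining data: /ɪ/ → [ɪ̃] before /n/; /a/ → [ã] before /ɲ/; /ə/ → [ə̃] before /ŋ/ — each time a vowel is nasalised next to a following nasal.
No change occurs in [ɣoɣə], [zowɪ] because the vowel at the boundary is adjacent to an oral consonant, not a nasal (/o/ next to /ɣ/; /o/ next to /w/).
Because the conditioning nasal is to the right of the vowel that changes, the process is regressive (anticipatory).

regressive nasality assimilation (vowel nasalisation)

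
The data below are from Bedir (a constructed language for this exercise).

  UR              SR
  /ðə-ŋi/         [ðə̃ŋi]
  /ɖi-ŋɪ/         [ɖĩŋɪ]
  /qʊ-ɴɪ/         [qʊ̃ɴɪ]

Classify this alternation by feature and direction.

regressive nasality assimilation (vowel nasalisation)

The vowel /ə/ surfaces as nasalised [ə̃] next to the following nasal /ŋ/ — it has acquired the [+nasal] feature of its neighbour.
The other forms show the same pattern: /i/ → [ĩ] before /ŋ/; /ʊ/ → [ʊ̃] before /ɴ/ — each time a vowel is nasalised next to a following nasal.
Because the conditioning nasal is to the right of the vowel that changes, the process is regressive (anticipatory).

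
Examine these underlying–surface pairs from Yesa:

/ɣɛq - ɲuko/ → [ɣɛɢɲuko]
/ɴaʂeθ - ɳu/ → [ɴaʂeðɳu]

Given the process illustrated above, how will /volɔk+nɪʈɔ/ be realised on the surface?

[volɔgnɪʈɔ]

The data show regressive voicing assimilation: /q/ → [ɢ] before /ɲ/; /θ/ → [ð] before /ɳ/. In each pair only voicing changes, matching the following consonant, while place and manner stay constant.
The rule targets /k/ (voiceless velar stop), which sits before the trigger /n/ (voiced).
Changing only its voicing to voiced gives [g] — the voiced velar stop.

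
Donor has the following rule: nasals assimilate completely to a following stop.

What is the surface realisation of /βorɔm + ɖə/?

/m/ is the segment targeted by the rule; it sits immediately before /ɖ/, so it assimilates completely and surfaces as [ɖ].

[βorɔɖɖə]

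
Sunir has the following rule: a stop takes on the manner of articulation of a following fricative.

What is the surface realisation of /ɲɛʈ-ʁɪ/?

The rule targets /ʈ/ (voiceless retroflex stop), which sits before the trigger /ʁ/ (fricative).
Changing only its manner to fricative gives [ʂ] — the voiceless retroflex fricative.

[ɲɛʂʁɪ]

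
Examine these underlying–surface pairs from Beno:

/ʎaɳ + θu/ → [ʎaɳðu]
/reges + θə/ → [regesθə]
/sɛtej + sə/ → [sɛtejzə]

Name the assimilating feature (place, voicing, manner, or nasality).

voicing

Underlying /θ/ is realised as [ð] next to /ɳ/; /ɳ/ itself does not change.
The change voiceless → voiced matches the voicing of the preceding /ɳ/, identifying this as voicing assimilation.
The same holds elsewhere in the data: /s/ → [z] after /j/ (voiceless → voiced, matching voiced) — only voicing changes, and always toward the preceding segment.
No alternation appears in [regesθə]: there the adjacent consonants already agree in voicing (/θ/ and /s/ are both voiceless), so this form is consistent with the same rule.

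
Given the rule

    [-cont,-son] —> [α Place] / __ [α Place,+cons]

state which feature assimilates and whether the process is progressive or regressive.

regressive place assimilation

The shared variable α links the value of the place features (abbreviated [Place]) on the target to the same value on the neighbouring segment, so place is the feature that assimilates.
The conditioning segment sits to the right of the focus bar, meaning the trigger follows the segment that changes — regressive assimilation.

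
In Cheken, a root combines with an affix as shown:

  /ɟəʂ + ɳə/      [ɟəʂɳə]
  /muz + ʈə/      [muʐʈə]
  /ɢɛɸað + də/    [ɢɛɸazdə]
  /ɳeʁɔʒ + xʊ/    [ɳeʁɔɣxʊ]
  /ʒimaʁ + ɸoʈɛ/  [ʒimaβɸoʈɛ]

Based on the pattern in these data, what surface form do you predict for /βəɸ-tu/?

The data show regressive place assimilation: /z/ → [ʐ] before /ʈ/; /ð/ → [z] before /d/; /ʒ/ → [ɣ] before /x/; /ʁ/ → [β] before /ɸ/. In each pair only place changes, matching the following consonant, while manner and voice stay constant.
Nothing changes in [ɟəʂɳə]: there the adjacent consonants already agree in place (/ʂ/ and /ɳ/ are both retroflex), so this form is consistent with the same rule.
/ɸ/ is a voiceless bilabial fricative. The following trigger /t/ is alveolar, so /ɸ/ must become alveolar as well.
The voiceless alveolar fricative is [s], so /ɸ/ → [s].

[βəstu]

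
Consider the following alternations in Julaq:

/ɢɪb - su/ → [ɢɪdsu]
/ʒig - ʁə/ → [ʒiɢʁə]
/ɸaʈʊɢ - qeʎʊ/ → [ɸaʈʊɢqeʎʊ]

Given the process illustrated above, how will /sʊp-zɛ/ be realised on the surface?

The data show regressive place assimilation: /b/ → [d] before /s/; /g/ → [ɢ] before /ʁ/. In each pair only place changes, matching the following consonant, while manner and voice stay constant.
Nothing changes in [ɸaʈʊɢqeʎʊ]: there the adjacent consonants already agree in place (/ɢ/ and /q/ are both uvular), so this form is consistent with the same rule.
/p/ is a voiceless bilabial stop. The following trigger /z/ is alveolar, so /p/ must become alveolar as well.
A voiceless alveolar stop is [t], so the surface segment is [t].

[sʊtzɛ]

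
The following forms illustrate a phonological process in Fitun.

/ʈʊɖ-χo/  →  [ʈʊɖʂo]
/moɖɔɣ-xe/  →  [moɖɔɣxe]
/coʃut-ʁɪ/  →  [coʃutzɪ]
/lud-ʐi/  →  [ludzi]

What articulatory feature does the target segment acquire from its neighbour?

Comparing underlying and surface forms, /χ/ → [ʂ] is the alternation; the neighbouring /ɖ/ is constant.
/χ/ is uvular while /ɖ/ is retroflex; the output [ʂ] is retroflex, matching the trigger — so the feature that spreads is place.
The same holds elsewhere in the data: /ʁ/ → [z] after /t/ (uvular → alveolar, matching alveolar); /ʐ/ → [z] after /d/ (retroflex → alveolar, matching alveolar) — only place changes, and always toward the preceding segment.
Nothing changes in [moɖɔɣxe]: there the adjacent consonants already agree in place (/x/ and /ɣ/ are both velar), so this form is consistent with the same rule.

place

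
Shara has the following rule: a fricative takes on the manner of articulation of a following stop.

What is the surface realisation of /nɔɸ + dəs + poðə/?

The rule targets /ɸ/ (voiceless bilabial fricative), which sits before the trigger /d/ (stop).
Changing only its manner to stop gives [p] — the voiceless bilabial stop.
The same rule applies at the second boundary: /s/ → [t] next to /p/.

[nɔpdətpoðə]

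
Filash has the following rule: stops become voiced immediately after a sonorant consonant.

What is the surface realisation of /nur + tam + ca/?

The rule targets /t/ (voiceless alveolar stop), which sits after the trigger /r/ (voiced).
A voiced alveolar stop is [d], so the surface segment is [d].
The same rule applies at the second boundary: /c/ → [ɟ] next to /m/.

[nurdamɟa]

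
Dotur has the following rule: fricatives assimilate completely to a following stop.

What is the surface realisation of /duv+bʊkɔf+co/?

[dubbʊkɔcco]

/v/ is the segment targeted by the rule; it sits immediately before /b/, so it assimilates completely and surfaces as [b].
At the second juncture, /f/ likewise becomes [c] adjacent to /c/.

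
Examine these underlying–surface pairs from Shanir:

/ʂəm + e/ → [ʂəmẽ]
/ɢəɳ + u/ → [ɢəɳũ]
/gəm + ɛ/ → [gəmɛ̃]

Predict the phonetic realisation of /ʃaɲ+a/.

[ʃaɲã]

The data show progressive nasality assimilation (vowel nasalisation): /e/ → [ẽ] after /m/; /u/ → [ũ] after /ɳ/; /ɛ/ → [ɛ̃] after /m/ — a vowel is nasalised by an immediately preceding nasal consonant.
/a/ sits next to the nasal /ɲ/ and is therefore nasalised to [ã].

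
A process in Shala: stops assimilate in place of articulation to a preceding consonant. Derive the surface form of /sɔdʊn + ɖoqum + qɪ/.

[sɔdʊndoqumpɪ]

The rule targets /ɖ/ (voiced retroflex stop), which sits after the trigger /n/ (alveolar).
A voiced alveolar stop is [d], so the surface segment is [d].
The same rule applies at the second boundary: /q/ → [p] next to /m/.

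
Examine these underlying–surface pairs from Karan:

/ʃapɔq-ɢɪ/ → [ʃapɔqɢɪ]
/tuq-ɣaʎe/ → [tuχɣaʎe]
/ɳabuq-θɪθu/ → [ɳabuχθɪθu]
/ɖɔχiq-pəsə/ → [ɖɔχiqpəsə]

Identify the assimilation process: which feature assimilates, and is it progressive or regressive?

Comparing underlying and surface forms, /q/ → [χ] is the alternation; the neighbouring /ɣ/ is constant.
The change stop → fricative matches the manner of the following /ɣ/, identifying this as manner assimilation.
Place and voice are unchanged, so the assimilation is partial, not total.
Checking the remaining alternation: /q/ → [χ] before /θ/ (stop → fricative, matching a fricative) — only manner changes, and always toward the following segment.
No alternation appears in [ʃapɔqɢɪ], [ɖɔχiqpəsə]: there the adjacent consonants already agree in manner (/q/ and /ɢ/ are both stops; /q/ and /p/ are both stops), so these forms are consistent with the same rule.
Since the segment that changes precedes the conditioning segment, the assimilation is regressive.

regressive manner assimilation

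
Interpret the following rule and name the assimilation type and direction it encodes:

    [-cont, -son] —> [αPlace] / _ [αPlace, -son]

The shared variable α links the value of the place features (abbreviated [Place]) on the target to the same value on the neighbouring segment, so place is the feature that assimilates.
The conditioning segment sits to the right of the focus bar, meaning the trigger follows the segment that changes — regressive assimilation.

regressive place assimilation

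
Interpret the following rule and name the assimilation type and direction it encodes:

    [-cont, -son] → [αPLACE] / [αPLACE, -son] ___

The shared variable α links the value of the place features (abbreviated [PLACE]) on the target to the same value on the neighbouring segment, so place is the feature that assimilates.
The conditioning segment sits to the left of the focus bar, meaning the trigger precedes the segment that changes — progressive assimilation.

progressive place assimilation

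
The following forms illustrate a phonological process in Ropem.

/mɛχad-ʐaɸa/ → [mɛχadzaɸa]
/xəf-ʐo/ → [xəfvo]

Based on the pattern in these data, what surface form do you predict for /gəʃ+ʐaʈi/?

[gəʃʒaʈi]

The data show progressive place assimilation: /ʐ/ → [z] after /d/; /ʐ/ → [v] after /f/. In each pair only place changes, matching the preceding consonant, while manner and voice stay constant.
/ʐ/ is a voiced retroflex fricative. The preceding trigger /ʃ/ is postalveolar, so /ʐ/ must become postalveolar as well.
A voiced postalveolar fricative is [ʒ], so the surface segment is [ʒ].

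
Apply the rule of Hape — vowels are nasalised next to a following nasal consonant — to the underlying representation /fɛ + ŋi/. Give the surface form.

The vowel /ɛ/ is adjacent to the following nasal /ŋ/, so it acquires [+nasal] and surfaces as [ɛ̃].

[fɛ̃ŋi]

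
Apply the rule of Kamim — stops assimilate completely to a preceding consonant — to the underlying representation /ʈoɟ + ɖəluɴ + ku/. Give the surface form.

/ɖ/ is the segment targeted by the rule; it sits immediately after /ɟ/, so it assimilates completely and surfaces as [ɟ].
At the second juncture, /k/ likewise becomes [ɴ] adjacent to /ɴ/.

[ʈoɟɟəluɴɴu]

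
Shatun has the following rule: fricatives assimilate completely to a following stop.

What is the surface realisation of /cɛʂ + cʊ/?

/ʂ/ is the segment targeted by the rule; it sits immediately before /c/, so it assimilates completely and surfaces as [c].

[cɛccʊ]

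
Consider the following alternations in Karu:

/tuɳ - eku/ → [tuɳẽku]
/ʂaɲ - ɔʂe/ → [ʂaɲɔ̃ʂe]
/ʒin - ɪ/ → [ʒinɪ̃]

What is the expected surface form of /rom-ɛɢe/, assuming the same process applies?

[romɛ̃ɢe]

The data show progressive nasality assimilation (vowel nasalisation): /e/ → [ẽ] after /ɳ/; /ɔ/ → [ɔ̃] after /ɲ/; /ɪ/ → [ɪ̃] after /n/ — a vowel is nasalised by an immediately preceding nasal consonant.
/ɛ/ sits next to the nasal /m/ and is therefore nasalised to [ɛ̃].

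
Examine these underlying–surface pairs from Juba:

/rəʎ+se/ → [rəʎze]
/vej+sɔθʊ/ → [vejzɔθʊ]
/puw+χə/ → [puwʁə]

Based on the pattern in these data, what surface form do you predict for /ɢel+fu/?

The data show progressive voicing assimilation: /s/ → [z] after /ʎ/; /s/ → [z] after /j/; /χ/ → [ʁ] after /w/. In each pair only voicing changes, matching the preceding consonant, while place and manner stay constant.
The rule targets /f/ (voiceless labiodental fricative), which sits after the trigger /l/ (voiced).
A voiced labiodental fricative is [v], so the surface segment is [v].

[ɢelvu]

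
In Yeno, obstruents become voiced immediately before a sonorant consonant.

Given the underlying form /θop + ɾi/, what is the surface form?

[θobɾi]

/p/ is a voiceless bilabial stop. The following trigger /ɾ/ is voiced, so /p/ must become voiced as well.
A voiced bilabial stop is [b], so the surface segment is [b].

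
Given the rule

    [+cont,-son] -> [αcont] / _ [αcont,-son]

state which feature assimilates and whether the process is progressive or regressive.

The shared variable α links the value of [cont] on the target to that of the neighbouring obstruent. [cont] distinguishes stops from fricatives — a manner-of-articulation feature — so this is manner assimilation.
Since the environment is written after the underscore, the trigger follows the target; the direction is regressive.

regressive manner assimilation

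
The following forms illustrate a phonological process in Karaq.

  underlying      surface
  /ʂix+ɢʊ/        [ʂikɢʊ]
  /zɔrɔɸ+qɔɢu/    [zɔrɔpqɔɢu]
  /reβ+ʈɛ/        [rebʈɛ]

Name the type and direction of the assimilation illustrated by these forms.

Underlying /x/ is realised as [k] next to /ɢ/; /ɢ/ itself does not change.
/x/ is a fricative while /ɢ/ is a stop; the output [k] is a stop, matching the trigger — so the feature that spreads is manner.
Place and voice are unchanged, so the assimilation is partial, not total.
The same holds elsewhere in the data: /ɸ/ → [p] before /q/ (fricative → stop, matching a stop); /β/ → [b] before /ʈ/ (fricative → stop, matching a stop) — only manner changes, and always toward the following segment.
Since the segment that changes precedes the conditioning segment, the assimilation is regressive.

regressive manner assimilation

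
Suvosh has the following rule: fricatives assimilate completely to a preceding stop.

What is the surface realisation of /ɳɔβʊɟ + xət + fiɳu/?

/x/ is the segment targeted by the rule; it sits immediately after /ɟ/, so it assimilates completely and surfaces as [ɟ].
The same rule applies at the second boundary: /f/ → [t] next to /t/.

[ɳɔβʊɟɟəttiɳu]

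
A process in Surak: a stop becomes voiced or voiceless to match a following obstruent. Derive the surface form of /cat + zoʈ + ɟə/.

/t/ is a voiceless alveolar stop. The following trigger /z/ is voiced, so /t/ must become voiced as well.
The voiced alveolar stop is [d], so /t/ → [d].
The same rule applies at the second boundary: /ʈ/ → [ɖ] next to /ɟ/.

[cadzoɖɟə]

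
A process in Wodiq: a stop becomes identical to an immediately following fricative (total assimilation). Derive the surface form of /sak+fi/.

[saffi]

/k/ is the segment targeted by the rule; it sits immediately before /f/, so it assimilates completely and surfaces as [f].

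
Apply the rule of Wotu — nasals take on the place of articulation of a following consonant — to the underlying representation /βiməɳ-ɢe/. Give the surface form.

[βiməɴɢe]

The rule targets /ɳ/ (voiced retroflex nasal), which sits before the trigger /ɢ/ (uvular).
The voiced uvular nasal is [ɴ], so /ɳ/ → [ɴ].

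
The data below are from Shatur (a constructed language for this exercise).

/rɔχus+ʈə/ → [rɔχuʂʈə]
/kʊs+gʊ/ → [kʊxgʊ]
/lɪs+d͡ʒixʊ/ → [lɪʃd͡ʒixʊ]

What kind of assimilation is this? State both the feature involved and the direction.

The segment that alternates is /s/, which surfaces as [ʂ] when adjacent to /ʈ/.
/s/ is alveolar while /ʈ/ is retroflex; the output [ʂ] is retroflex, matching the trigger — so the feature that spreads is place.
Manner and voice are unchanged, so the assimilation is partial, not total.
The same holds elsewhere in the data: /s/ → [x] before /g/ (alveolar → velar, matching velar); /s/ → [ʃ] before /d͡ʒ/ (alveolar → postalveolar, matching postalveolar) — only place changes, and always toward the following segment.
The trigger is the following segment, so the direction is regressive (anticipatory).

regressive place assimilation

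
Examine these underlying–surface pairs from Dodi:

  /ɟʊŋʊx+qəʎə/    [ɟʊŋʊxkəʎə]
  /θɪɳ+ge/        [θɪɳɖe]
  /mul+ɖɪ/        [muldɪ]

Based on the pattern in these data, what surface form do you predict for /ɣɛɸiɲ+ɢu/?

[ɣɛɸiɲɟu]

The data show progressive place assimilation: /q/ → [k] after /x/; /g/ → [ɖ] after /ɳ/; /ɖ/ → [d] after /l/. In each pair only place changes, matching the preceding consonant, while manner and voice stay constant.
/ɢ/ is a voiced uvular stop. The preceding trigger /ɲ/ is palatal, so /ɢ/ must become palatal as well.
The voiced palatal stop is [ɟ], so /ɢ/ → [ɟ].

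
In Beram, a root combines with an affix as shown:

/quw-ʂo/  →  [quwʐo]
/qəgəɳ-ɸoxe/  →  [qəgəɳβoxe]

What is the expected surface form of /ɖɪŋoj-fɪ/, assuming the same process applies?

The data show progressive voicing assimilation: /ʂ/ → [ʐ] after /w/; /ɸ/ → [β] after /ɳ/. In each pair only voicing changes, matching the preceding consonant, while place and manner stay constant.
/f/ is a voiceless labiodental fricative. The preceding trigger /j/ is voiced, so /f/ must become voiced as well.
Changing only its voicing to voiced gives [v] — the voiced labiodental fricative.

[ɖɪŋojvɪ]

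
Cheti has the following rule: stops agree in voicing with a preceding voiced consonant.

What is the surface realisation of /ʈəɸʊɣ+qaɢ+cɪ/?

The rule targets /q/ (voiceless uvular stop), which sits after the trigger /ɣ/ (voiced).
A voiced uvular stop is [ɢ], so the surface segment is [ɢ].
The same rule applies at the second boundary: /c/ → [ɟ] next to /ɢ/.

[ʈəɸʊɣɢaɢɟɪ]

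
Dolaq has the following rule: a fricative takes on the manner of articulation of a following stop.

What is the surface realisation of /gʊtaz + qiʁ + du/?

/z/ is a voiced alveolar fricative. The following trigger /q/ is a stop, so /z/ must become a stop as well.
The voiced alveolar stop is [d], so /z/ → [d].
The same rule applies at the second boundary: /ʁ/ → [ɢ] next to /d/.

[gʊtadqiɢdu]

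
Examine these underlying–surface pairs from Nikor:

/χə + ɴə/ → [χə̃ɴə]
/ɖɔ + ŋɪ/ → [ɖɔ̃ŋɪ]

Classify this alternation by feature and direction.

regressive nasality assimilation (vowel nasalisation)

The vowel /ə/ surfaces as nasalised [ə̃] next to the following nasal /ɴ/ — it has acquired the [+nasal] feature of its neighbour.
The other form shows the same pattern: /ɔ/ → [ɔ̃] before /ŋ/ — each time a vowel is nasalised next to a following nasal.
Because the conditioning nasal is to the right of the vowel that changes, the process is regressive (anticipatory).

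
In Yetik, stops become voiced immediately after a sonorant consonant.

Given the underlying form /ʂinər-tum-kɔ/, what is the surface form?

[ʂinərdumgɔ]

/t/ is a voiceless alveolar stop. The preceding trigger /r/ is voiced, so /t/ must become voiced as well.
Changing only its voicing to voiced gives [d] — the voiced alveolar stop.
The same rule applies at the second boundary: /k/ → [g] next to /m/.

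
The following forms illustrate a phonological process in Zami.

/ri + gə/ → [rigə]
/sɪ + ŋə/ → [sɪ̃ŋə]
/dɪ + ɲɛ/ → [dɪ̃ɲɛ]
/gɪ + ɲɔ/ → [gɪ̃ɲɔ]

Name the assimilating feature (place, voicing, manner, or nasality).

nasality

The vowel /ɪ/ surfaces as nasalised [ɪ̃] next to the following nasal /ŋ/ — it has acquired the [+nasal] feature of its neighbour.
Likewise in the remaining data: /ɪ/ → [ɪ̃] before /ɲ/ — each time a vowel is nasalised next to a following nasal.
No change occurs in [rigə] because the vowel at the boundary is adjacent to an oral consonant, not a nasal (/i/ next to /g/).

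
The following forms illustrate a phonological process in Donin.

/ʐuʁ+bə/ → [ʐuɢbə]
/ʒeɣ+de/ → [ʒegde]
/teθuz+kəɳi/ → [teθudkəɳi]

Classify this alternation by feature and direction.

Comparing underlying and surface forms, /ʁ/ → [ɢ] is the alternation; the neighbouring /b/ is constant.
/ʁ/ is a fricative while /b/ is a stop; the output [ɢ] is a stop, matching the trigger — so the feature that spreads is manner.
Place and voice are unchanged, so the assimilation is partial, not total.
The same holds elsewhere in the data: /ɣ/ → [g] before /d/ (fricative → stop, matching a stop); /z/ → [d] before /k/ (fricative → stop, matching a stop) — only manner changes, and always toward the following segment.
Since the segment that changes precedes the conditioning segment, the assimilation is regressive.

regressive manner assimilation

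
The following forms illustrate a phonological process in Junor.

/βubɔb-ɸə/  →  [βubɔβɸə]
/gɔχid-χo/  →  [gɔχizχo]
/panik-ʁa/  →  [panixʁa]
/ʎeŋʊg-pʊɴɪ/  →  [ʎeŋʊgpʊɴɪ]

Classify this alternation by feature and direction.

Underlying /b/ is realised as [β] next to /ɸ/; /ɸ/ itself does not change.
/b/ is a stop while /ɸ/ is a fricative; the output [β] is a fricative, matching the trigger — so the feature that spreads is manner.
Place and voice are unchanged, so the assimilation is partial, not total.
Checking the remaining alternations: /d/ → [z] before /χ/ (stop → fricative, matching a fricative); /k/ → [x] before /ʁ/ (stop → fricative, matching a fricative) — only manner changes, and always toward the following segment.
Nothing changes in [ʎeŋʊgpʊɴɪ]: there the adjacent consonants already agree in manner (/g/ and /p/ are both stops), so this form is consistent with the same rule.
Since the segment that changes precedes the conditioning segment, the assimilation is regressive.

regressive manner assimilation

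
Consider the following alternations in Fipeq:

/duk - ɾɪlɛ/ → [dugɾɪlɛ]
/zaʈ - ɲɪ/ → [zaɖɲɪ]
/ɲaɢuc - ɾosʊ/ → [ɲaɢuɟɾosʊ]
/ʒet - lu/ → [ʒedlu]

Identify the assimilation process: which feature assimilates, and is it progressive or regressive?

regressive voicing assimilation

Underlying /k/ is realised as [g] next to /ɾ/; /ɾ/ itself does not change.
The change voiceless → voiced matches the voicing of the following /ɾ/, identifying this as voicing assimilation.
Place and manner are unchanged, so the assimilation is partial, not total.
The same holds elsewhere in the data: /ʈ/ → [ɖ] before /ɲ/ (voiceless → voiced, matching voiced); /c/ → [ɟ] before /ɾ/ (voiceless → voiced, matching voiced); /t/ → [d] before /l/ (voiceless → voiced, matching voiced) — only voicing changes, and always toward the following segment.
Since the segment that changes precedes the conditioning segment, the assimilation is regressive.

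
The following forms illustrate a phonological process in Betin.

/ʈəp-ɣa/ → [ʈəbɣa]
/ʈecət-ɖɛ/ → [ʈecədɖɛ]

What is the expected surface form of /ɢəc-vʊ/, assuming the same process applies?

[ɢəɟvʊ]

The data show regressive voicing assimilation: /p/ → [b] before /ɣ/; /t/ → [d] before /ɖ/. In each pair only voicing changes, matching the following consonant, while place and manner stay constant.
The rule targets /c/ (voiceless palatal stop), which sits before the trigger /v/ (voiced).
A voiced palatal stop is [ɟ], so the surface segment is [ɟ].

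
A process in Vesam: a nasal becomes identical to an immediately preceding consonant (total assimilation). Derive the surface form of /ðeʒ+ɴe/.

/ɴ/ is the segment targeted by the rule; it sits immediately after /ʒ/, so it assimilates completely and surfaces as [ʒ].

[ðeʒʒe]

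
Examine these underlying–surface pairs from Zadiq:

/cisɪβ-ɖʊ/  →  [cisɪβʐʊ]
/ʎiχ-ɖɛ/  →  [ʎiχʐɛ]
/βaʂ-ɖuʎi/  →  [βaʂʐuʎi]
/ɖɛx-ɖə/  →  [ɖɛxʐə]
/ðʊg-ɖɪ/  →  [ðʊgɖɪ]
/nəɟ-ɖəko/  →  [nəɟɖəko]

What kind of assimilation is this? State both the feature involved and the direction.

progressive manner assimilation

Underlying /ɖ/ is realised as [ʐ] next to /β/; /β/ itself does not change.
The change stop → fricative matches the manner of the preceding /β/, identifying this as manner assimilation.
Place and voice are unchanged, so the assimilation is partial, not total.
The other alternating forms pattern the same way: /ɖ/ → [ʐ] after /χ/ (stop → fricative, matching a fricative); /ɖ/ → [ʐ] after /ʂ/ (stop → fricative, matching a fricative); /ɖ/ → [ʐ] after /x/ (stop → fricative, matching a fricative) — only manner changes, and always toward the preceding segment.
Nothing changes in [ðʊgɖɪ], [nəɟɖəko]: there the adjacent consonants already agree in manner (/ɖ/ and /g/ are both stops; /ɖ/ and /ɟ/ are both stops), so these forms are consistent with the same rule.
Since the segment that changes follows the conditioning segment, the assimilation is progressive.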